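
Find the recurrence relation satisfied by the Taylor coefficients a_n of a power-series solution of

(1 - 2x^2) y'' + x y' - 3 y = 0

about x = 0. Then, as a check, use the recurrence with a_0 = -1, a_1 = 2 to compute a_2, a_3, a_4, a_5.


Substitute y = sum_n a_n x^n.
(1 - 2 x^2) y'' contributes (n+2)(n+1) a_{n+2} - 2 n(n-1) a_n at x^n.
x y'(x) contributes n a_n at x^n.
-3 y(x) contributes -3 a_n at x^n.
Matching x^n: (n+2)(n+1) a_{n+2} + (-2 n(n-1) + n - 3) a_n = 0.
Thus a_{n+2} = (2 n(n-1) - n + 3) / ((n+1)(n+2)) * a_n.

Check with a_0 = -1, a_1 = 2 (apply the recurrence for n = 0, 1, 2, 3): a_0 = -1, a_1 = 2, a_2 = -3/2, a_3 = 2/3, a_4 = -5/8, a_5 = 2/5.

a_(n+2) = (2 n(n-1) - n + 3) / ((n+1)(n+2)) * a_n; check: a_0 = -1, a_1 = 2, a_2 = -3/2, a_3 = 2/3, a_4 = -5/8, a_5 = 2/5


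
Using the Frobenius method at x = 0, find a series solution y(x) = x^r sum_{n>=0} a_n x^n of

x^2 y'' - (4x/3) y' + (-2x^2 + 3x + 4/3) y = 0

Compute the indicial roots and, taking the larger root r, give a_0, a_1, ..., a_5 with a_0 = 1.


Write in Frobenius form y'' + (p(x)/x) y' + (q(x)/x^2) y = 0:
  p(x) = -4/3,  q(x) = -2x^2 + 3x + 4/3.
Indicial equation: r(r-1) + (-4/3) r + (4/3) = 0 -> roots r_1 = 4/3, r_2 = 1.
Take r = r_1 = 4/3. Let y(x) = x^r sum_{n>=0} a_n x^n with a_0 = 1.
Substitute y = x^r sum a_n x^n and match x^{r+n}. The recurrence is
  D(n) a_n + 3 a_{n-1} - 2 a_{n-2} = 0,  where D(n) = (r+n)(r+n-1) + (-4/3)(r+n) + (4/3).
  a_n = [-3 a_{n-1} + 2 a_{n-2}] / D(n).
Since the indicial polynomial factors as (r - r_1)(r - r_2), D(n) = (r_1 + n - r_1)(r_1 + n - r_2) = n(n + 1/3).
Evaluating step by step (a_0 = 1):
  n = 1: D(1) = 1(1 + 1/3) = 4/3; numerator = -3(1) = -3; a_1 = (-3)/(4/3) = -9/4
  n = 2: D(2) = 2(2 + 1/3) = 14/3; numerator = -3(-9/4) + 2(1) = 35/4; a_2 = (35/4)/(14/3) = 15/8
  n = 3: D(3) = 3(3 + 1/3) = 10; numerator = -3(15/8) + 2(-9/4) = -81/8; a_3 = (-81/8)/(10) = -81/80
  n = 4: D(4) = 4(4 + 1/3) = 52/3; numerator = -3(-81/80) + 2(15/8) = 543/80; a_4 = (543/80)/(52/3) = 1629/4160
  n = 5: D(5) = 5(5 + 1/3) = 80/3; numerator = -3(1629/4160) + 2(-81/80) = -13311/4160; a_5 = (-13311/4160)/(80/3) = -39933/332800

r = 4/3; a_0 = 1; a_1 = -9/4; a_2 = 15/8; a_3 = -81/80; a_4 = 1629/4160; a_5 = -39933/332800


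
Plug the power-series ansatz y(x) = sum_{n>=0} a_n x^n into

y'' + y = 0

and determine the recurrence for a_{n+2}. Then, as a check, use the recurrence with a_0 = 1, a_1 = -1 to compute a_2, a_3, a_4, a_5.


Substitute y = sum_n a_n x^n into y'' + (const) y = 0.
y''(x) = sum_{n>=0} (n+2)(n+1) a_{n+2} x^n.
The ODE becomes sum_n [(n+2)(n+1) a_{n+2} + 1 a_n] x^n = 0.
Setting each coefficient to zero gives the recurrence:
  (n+2)(n+1) a_{n+2} + 1 a_n = 0,
  a_{n+2} = -1 / ((n+1)(n+2)) a_n.

Check with a_0 = 1, a_1 = -1 (apply the recurrence for n = 0, 1, 2, 3): a_0 = 1, a_1 = -1, a_2 = -1/2, a_3 = 1/6, a_4 = 1/24, a_5 = -1/120.

a_{n+2} = -1/((n+1)(n+2)) * a_n; check: a_0 = 1, a_1 = -1, a_2 = -1/2, a_3 = 1/6, a_4 = 1/24, a_5 = -1/120


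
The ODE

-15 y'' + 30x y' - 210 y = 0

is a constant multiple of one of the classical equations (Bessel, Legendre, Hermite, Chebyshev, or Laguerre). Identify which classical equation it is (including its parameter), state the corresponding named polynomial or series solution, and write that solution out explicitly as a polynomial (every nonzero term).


All three coefficients share the factor -15; dividing through by -15 gives  y'' - 2x y' + 14 y = 0.
This matches the Hermite equation y'' - 2x y' + 2n y = 0 with 2n = 14, so n = 7; the polynomial solution is H_7(x).
With y = sum_k a_k x^k, matching x^k gives (k+2)(k+1) a_{k+2} = 2(k - n) a_k = 2(k - 7) a_k. The right side vanishes at k = 7, so the series with the parity of 7 terminates at degree 7.
Standard normalization: leading coefficient of H_n is 2^n, so a_7 = 2^7 = 128. Work downward with a_k = (k+1)(k+2) a_{k+2} / (2(k - n)):
  a_5 = (6)(7)(128) / (2(5 - 7)) = 5376/(-4) = -1344
  a_3 = (4)(5)(-1344) / (2(3 - 7)) = -26880/(-8) = 3360
  a_1 = (2)(3)(3360) / (2(1 - 7)) = 20160/(-12) = -1680
Hence H_7(x) = 128 x^7 - 1344 x^5 + 3360 x^3 - 1680 x.

H_7(x); series = 128 x^7 - 1344 x^5 + 3360 x^3 - 1680 x


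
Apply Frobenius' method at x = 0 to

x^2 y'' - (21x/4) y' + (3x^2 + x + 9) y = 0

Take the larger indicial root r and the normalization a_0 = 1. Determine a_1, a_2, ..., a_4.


Write in Frobenius form y'' + (p(x)/x) y' + (q(x)/x^2) y = 0:
  p(x) = -21/4,  q(x) = 3x^2 + x + 9.
Indicial equation: r(r-1) + (-21/4) r + (9) = 0 -> roots r_1 = 4, r_2 = 9/4.
Take r = r_1 = 4. Let y(x) = x^r sum_{n>=0} a_n x^n with a_0 = 1.
Substitute y = x^r sum a_n x^n and match x^{r+n}. The recurrence is
  D(n) a_n + 1 a_{n-1} + 3 a_{n-2} = 0,  where D(n) = (r+n)(r+n-1) + (-21/4)(r+n) + (9).
  a_n = [-1 a_{n-1} - 3 a_{n-2}] / D(n).
Since the indicial polynomial factors as (r - r_1)(r - r_2), D(n) = (r_1 + n - r_1)(r_1 + n - r_2) = n(n + 7/4).
Evaluating step by step (a_0 = 1):
  n = 1: D(1) = 1(1 + 7/4) = 11/4; numerator = -1(1) = -1; a_1 = (-1)/(11/4) = -4/11
  n = 2: D(2) = 2(2 + 7/4) = 15/2; numerator = -1(-4/11) - 3(1) = -29/11; a_2 = (-29/11)/(15/2) = -58/165
  n = 3: D(3) = 3(3 + 7/4) = 57/4; numerator = -1(-58/165) - 3(-4/11) = 238/165; a_3 = (238/165)/(57/4) = 952/9405
  n = 4: D(4) = 4(4 + 7/4) = 23; numerator = -1(952/9405) - 3(-58/165) = 8966/9405; a_4 = (8966/9405)/(23) = 8966/216315

r = 4; a_0 = 1; a_1 = -4/11; a_2 = -58/165; a_3 = 952/9405; a_4 = 8966/216315


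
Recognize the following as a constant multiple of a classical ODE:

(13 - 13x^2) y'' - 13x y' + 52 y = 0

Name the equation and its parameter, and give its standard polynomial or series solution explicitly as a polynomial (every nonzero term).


All three coefficients share the factor 13; dividing through by 13 gives  (1 - x^2) y'' - x y' + 4 y = 0.
This matches the Chebyshev equation (1 - x^2) y'' - x y' + n^2 y = 0 (note the -x y' term, not -2x y') with n^2 = 4, so n = 2; the polynomial solution is T_2(x).
With y = sum_k a_k x^k, matching x^k gives (k+2)(k+1) a_{k+2} = (k^2 - n^2) a_k = (k - 2)(k + 2) a_k. The right side vanishes at k = 2, so the series with the parity of 2 terminates at degree 2.
Standard normalization: leading coefficient of T_n is 2^(n-1), so a_2 = 2^1 = 2. Work downward with a_k = (k+1)(k+2) a_{k+2} / ((k - 2)(k + 2)):
  a_0 = (1)(2)(2) / ((0 - 2)(0 + 2)) = 4/(-4) = -1
Hence T_2(x) = 2 x^2 - 1.

T_2(x); series = 2 x^2 - 1


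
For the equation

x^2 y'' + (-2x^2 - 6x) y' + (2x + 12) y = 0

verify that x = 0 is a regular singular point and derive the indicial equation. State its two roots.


Divide by x^2 to reach normal form y'' + P_1(x) y' + P_2(x) y = 0 with P_1(x) = -2 - 6/x and P_2(x) = 2/x + 12/x^2.
x = 0 is a singular point because the y'-coefficient -2 - 6/x has a pole at x = 0 and the y-coefficient 2/x + 12/x^2 has a pole at x = 0.
It is a regular singular point because x P_1(x) = p(x) = -2x - 6 and x^2 P_2(x) = q(x) = 2x + 12 are polynomials, hence analytic at x = 0.
p(0) = -6,  q(0) = 12.
Indicial equation: r(r-1) + p(0) r + q(0) = 0, i.e. r^2 + (p(0) - 1) r + q(0) = 0, i.e. r^2 - 7 r + 12 = 0.
Discriminant: (-7)^2 - 4(12) = 1, so r = (7 ± 1)/2.
Solving: r_1 = 4, r_2 = 3.

indicial: r^2 - 7 r + 12 = 0; roots r_1 = 4, r_2 = 3


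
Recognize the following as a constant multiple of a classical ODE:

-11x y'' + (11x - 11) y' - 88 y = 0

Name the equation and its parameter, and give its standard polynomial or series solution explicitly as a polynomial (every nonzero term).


All three coefficients share the factor -11; dividing through by -11 gives  x y'' + (1 - x) y' + 8 y = 0.
This matches the Laguerre equation x y'' + (1 - x) y' + n y = 0 with n = 8; the polynomial solution is L_8(x).
With y = sum_k a_k x^k, matching x^k gives (k+1)k a_{k+1} + (k+1) a_{k+1} - k a_k + n a_k = 0, i.e. (k+1)^2 a_{k+1} = (k - n) a_k = (k - 8) a_k. The right side vanishes at k = 8, so the series terminates at degree 8.
Standard normalization L_n(0) = 1 gives a_0 = 1. Work upward with a_{k+1} = (k - 8) a_k / (k+1)^2:
  a_1 = (0 - 8)(1) / 1^2 = -8/1 = -8
  a_2 = (1 - 8)(-8) / 2^2 = 56/4 = 14
  a_3 = (2 - 8)(14) / 3^2 = -84/9 = -28/3
  a_4 = (3 - 8)(-28/3) / 4^2 = (140/3)/16 = 35/12
  a_5 = (4 - 8)(35/12) / 5^2 = (-35/3)/25 = -7/15
  a_6 = (5 - 8)(-7/15) / 6^2 = (7/5)/36 = 7/180
  a_7 = (6 - 8)(7/180) / 7^2 = (-7/90)/49 = -1/630
  a_8 = (7 - 8)(-1/630) / 8^2 = (1/630)/64 = 1/40320
Hence L_8(x) = x^8/40320 - x^7/630 + 7 x^6/180 - 7 x^5/15 + 35 x^4/12 - 28 x^3/3 + 14 x^2 - 8 x + 1.

L_8(x); series = x^8/40320 - x^7/630 + 7 x^6/180 - 7 x^5/15 + 35 x^4/12 - 28 x^3/3 + 14 x^2 - 8 x + 1


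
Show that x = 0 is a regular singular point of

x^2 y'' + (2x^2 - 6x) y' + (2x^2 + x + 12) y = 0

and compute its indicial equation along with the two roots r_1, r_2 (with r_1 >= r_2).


Divide by x^2 to reach normal form y'' + P_1(x) y' + P_2(x) y = 0 with P_1(x) = 2 - 6/x and P_2(x) = 2 + 1/x + 12/x^2.
x = 0 is a singular point because the y'-coefficient 2 - 6/x has a pole at x = 0 and the y-coefficient 2 + 1/x + 12/x^2 has a pole at x = 0.
It is a regular singular point because x P_1(x) = p(x) = 2x - 6 and x^2 P_2(x) = q(x) = 2x^2 + x + 12 are polynomials, hence analytic at x = 0.
p(0) = -6,  q(0) = 12.
Indicial equation: r(r-1) + p(0) r + q(0) = 0, i.e. r^2 + (p(0) - 1) r + q(0) = 0, i.e. r^2 - 7 r + 12 = 0.
Discriminant: (-7)^2 - 4(12) = 1, so r = (7 ± 1)/2.
Solving: r_1 = 4, r_2 = 3.

indicial: r^2 - 7 r + 12 = 0; roots r_1 = 4, r_2 = 3


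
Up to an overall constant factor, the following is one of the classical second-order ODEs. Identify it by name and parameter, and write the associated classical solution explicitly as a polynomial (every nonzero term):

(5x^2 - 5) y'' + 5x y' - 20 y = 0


All three coefficients share the factor -5; dividing through by -5 gives  (1 - x^2) y'' - x y' + 4 y = 0.
This matches the Chebyshev equation (1 - x^2) y'' - x y' + n^2 y = 0 (note the -x y' term, not -2x y') with n^2 = 4, so n = 2; the polynomial solution is T_2(x).
With y = sum_k a_k x^k, matching x^k gives (k+2)(k+1) a_{k+2} = (k^2 - n^2) a_k = (k - 2)(k + 2) a_k. The right side vanishes at k = 2, so the series with the parity of 2 terminates at degree 2.
Standard normalization: leading coefficient of T_n is 2^(n-1), so a_2 = 2^1 = 2. Work downward with a_k = (k+1)(k+2) a_{k+2} / ((k - 2)(k + 2)):
  a_0 = (1)(2)(2) / ((0 - 2)(0 + 2)) = 4/(-4) = -1
Hence T_2(x) = 2 x^2 - 1.

T_2(x); series = 2 x^2 - 1


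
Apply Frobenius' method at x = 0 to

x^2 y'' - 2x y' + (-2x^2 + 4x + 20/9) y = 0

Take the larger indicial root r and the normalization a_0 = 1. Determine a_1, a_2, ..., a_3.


Write in Frobenius form y'' + (p(x)/x) y' + (q(x)/x^2) y = 0:
  p(x) = -2,  q(x) = -2x^2 + 4x + 20/9.
Indicial equation: r(r-1) + (-2) r + (20/9) = 0 -> roots r_1 = 5/3, r_2 = 4/3.
Take r = r_1 = 5/3. Let y(x) = x^r sum_{n>=0} a_n x^n with a_0 = 1.
Substitute y = x^r sum a_n x^n and match x^{r+n}. The recurrence is
  D(n) a_n + 4 a_{n-1} - 2 a_{n-2} = 0,  where D(n) = (r+n)(r+n-1) + (-2)(r+n) + (20/9).
  a_n = [-4 a_{n-1} + 2 a_{n-2}] / D(n).
Since the indicial polynomial factors as (r - r_1)(r - r_2), D(n) = (r_1 + n - r_1)(r_1 + n - r_2) = n(n + 1/3).
Evaluating step by step (a_0 = 1):
  n = 1: D(1) = 1(1 + 1/3) = 4/3; numerator = -4(1) = -4; a_1 = (-4)/(4/3) = -3
  n = 2: D(2) = 2(2 + 1/3) = 14/3; numerator = -4(-3) + 2(1) = 14; a_2 = (14)/(14/3) = 3
  n = 3: D(3) = 3(3 + 1/3) = 10; numerator = -4(3) + 2(-3) = -18; a_3 = (-18)/(10) = -9/5

r = 5/3; a_0 = 1; a_1 = -3; a_2 = 3; a_3 = -9/5


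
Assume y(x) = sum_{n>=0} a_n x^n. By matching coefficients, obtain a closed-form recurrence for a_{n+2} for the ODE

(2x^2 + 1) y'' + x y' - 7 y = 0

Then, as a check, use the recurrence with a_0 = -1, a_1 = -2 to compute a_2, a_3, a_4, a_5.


Substitute y = sum_n a_n x^n.
(1 + 2 x^2) y'' contributes (n+2)(n+1) a_{n+2} + 2 n(n-1) a_n at x^n.
x y'(x) contributes n a_n at x^n.
-7 y(x) contributes -7 a_n at x^n.
Matching x^n: (n+2)(n+1) a_{n+2} + (2 n(n-1) + n - 7) a_n = 0.
Thus a_{n+2} = (-2 n(n-1) - n + 7) / ((n+1)(n+2)) * a_n.

Check with a_0 = -1, a_1 = -2 (apply the recurrence for n = 0, 1, 2, 3): a_0 = -1, a_1 = -2, a_2 = -7/2, a_3 = -2, a_4 = -7/24, a_5 = 4/5.

a_(n+2) = (-2 n(n-1) - n + 7) / ((n+1)(n+2)) * a_n; check: a_0 = -1, a_1 = -2, a_2 = -7/2, a_3 = -2, a_4 = -7/24, a_5 = 4/5


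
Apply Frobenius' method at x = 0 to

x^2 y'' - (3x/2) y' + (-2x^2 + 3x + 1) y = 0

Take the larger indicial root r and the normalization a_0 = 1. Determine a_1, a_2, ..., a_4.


Write in Frobenius form y'' + (p(x)/x) y' + (q(x)/x^2) y = 0:
  p(x) = -3/2,  q(x) = -2x^2 + 3x + 1.
Indicial equation: r(r-1) + (-3/2) r + (1) = 0 -> roots r_1 = 2, r_2 = 1/2.
Take r = r_1 = 2. Let y(x) = x^r sum_{n>=0} a_n x^n with a_0 = 1.
Substitute y = x^r sum a_n x^n and match x^{r+n}. The recurrence is
  D(n) a_n + 3 a_{n-1} - 2 a_{n-2} = 0,  where D(n) = (r+n)(r+n-1) + (-3/2)(r+n) + (1).
  a_n = [-3 a_{n-1} + 2 a_{n-2}] / D(n).
Since the indicial polynomial factors as (r - r_1)(r - r_2), D(n) = (r_1 + n - r_1)(r_1 + n - r_2) = n(n + 3/2).
Evaluating step by step (a_0 = 1):
  n = 1: D(1) = 1(1 + 3/2) = 5/2; numerator = -3(1) = -3; a_1 = (-3)/(5/2) = -6/5
  n = 2: D(2) = 2(2 + 3/2) = 7; numerator = -3(-6/5) + 2(1) = 28/5; a_2 = (28/5)/(7) = 4/5
  n = 3: D(3) = 3(3 + 3/2) = 27/2; numerator = -3(4/5) + 2(-6/5) = -24/5; a_3 = (-24/5)/(27/2) = -16/45
  n = 4: D(4) = 4(4 + 3/2) = 22; numerator = -3(-16/45) + 2(4/5) = 8/3; a_4 = (8/3)/(22) = 4/33

r = 2; a_0 = 1; a_1 = -6/5; a_2 = 4/5; a_3 = -16/45; a_4 = 4/33


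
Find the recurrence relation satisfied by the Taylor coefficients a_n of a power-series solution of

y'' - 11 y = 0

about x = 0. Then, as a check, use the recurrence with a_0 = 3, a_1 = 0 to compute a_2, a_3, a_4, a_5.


Substitute y = sum_n a_n x^n into y'' + (const) y = 0.
y''(x) = sum_{n>=0} (n+2)(n+1) a_{n+2} x^n.
The ODE becomes sum_n [(n+2)(n+1) a_{n+2} - 11 a_n] x^n = 0.
Setting each coefficient to zero gives the recurrence:
  (n+2)(n+1) a_{n+2} - 11 a_n = 0,
  a_{n+2} = 11 / ((n+1)(n+2)) a_n.

Check with a_0 = 3, a_1 = 0 (apply the recurrence for n = 0, 1, 2, 3): a_0 = 3, a_1 = 0, a_2 = 33/2, a_3 = 0, a_4 = 121/8, a_5 = 0.

a_{n+2} = 11/((n+1)(n+2)) * a_n; check: a_0 = 3, a_1 = 0, a_2 = 33/2, a_3 = 0, a_4 = 121/8, a_5 = 0


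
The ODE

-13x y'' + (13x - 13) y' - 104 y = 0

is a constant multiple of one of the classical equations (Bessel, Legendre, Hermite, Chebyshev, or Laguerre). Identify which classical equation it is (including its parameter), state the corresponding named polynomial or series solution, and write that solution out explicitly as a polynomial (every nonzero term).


All three coefficients share the factor -13; dividing through by -13 gives  x y'' + (1 - x) y' + 8 y = 0.
This matches the Laguerre equation x y'' + (1 - x) y' + n y = 0 with n = 8; the polynomial solution is L_8(x).
With y = sum_k a_k x^k, matching x^k gives (k+1)k a_{k+1} + (k+1) a_{k+1} - k a_k + n a_k = 0, i.e. (k+1)^2 a_{k+1} = (k - n) a_k = (k - 8) a_k. The right side vanishes at k = 8, so the series terminates at degree 8.
Standard normalization L_n(0) = 1 gives a_0 = 1. Work upward with a_{k+1} = (k - 8) a_k / (k+1)^2:
  a_1 = (0 - 8)(1) / 1^2 = -8/1 = -8
  a_2 = (1 - 8)(-8) / 2^2 = 56/4 = 14
  a_3 = (2 - 8)(14) / 3^2 = -84/9 = -28/3
  a_4 = (3 - 8)(-28/3) / 4^2 = (140/3)/16 = 35/12
  a_5 = (4 - 8)(35/12) / 5^2 = (-35/3)/25 = -7/15
  a_6 = (5 - 8)(-7/15) / 6^2 = (7/5)/36 = 7/180
  a_7 = (6 - 8)(7/180) / 7^2 = (-7/90)/49 = -1/630
  a_8 = (7 - 8)(-1/630) / 8^2 = (1/630)/64 = 1/40320
Hence L_8(x) = x^8/40320 - x^7/630 + 7 x^6/180 - 7 x^5/15 + 35 x^4/12 - 28 x^3/3 + 14 x^2 - 8 x + 1.

L_8(x); series = x^8/40320 - x^7/630 + 7 x^6/180 - 7 x^5/15 + 35 x^4/12 - 28 x^3/3 + 14 x^2 - 8 x + 1


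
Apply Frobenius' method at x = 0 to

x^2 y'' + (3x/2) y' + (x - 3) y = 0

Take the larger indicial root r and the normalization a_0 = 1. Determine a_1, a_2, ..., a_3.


Write in Frobenius form y'' + (p(x)/x) y' + (q(x)/x^2) y = 0:
  p(x) = 3/2,  q(x) = x - 3.
Indicial equation: r(r-1) + (3/2) r + (-3) = 0 -> roots r_1 = 3/2, r_2 = -2.
Take r = r_1 = 3/2. Let y(x) = x^r sum_{n>=0} a_n x^n with a_0 = 1.
Substitute y = x^r sum a_n x^n and match x^{r+n}. The recurrence is
  D(n) a_n + 1 a_{n-1} = 0,  where D(n) = (r+n)(r+n-1) + (3/2)(r+n) + (-3).
  a_n = -1 / D(n) * a_{n-1}.
Since the indicial polynomial factors as (r - r_1)(r - r_2), D(n) = (r_1 + n - r_1)(r_1 + n - r_2) = n(n + 7/2).
Evaluating step by step (a_0 = 1):
  n = 1: D(1) = 1(1 + 7/2) = 9/2; numerator = -1(1) = -1; a_1 = (-1)/(9/2) = -2/9
  n = 2: D(2) = 2(2 + 7/2) = 11; numerator = -1(-2/9) = 2/9; a_2 = (2/9)/(11) = 2/99
  n = 3: D(3) = 3(3 + 7/2) = 39/2; numerator = -1(2/99) = -2/99; a_3 = (-2/99)/(39/2) = -4/3861

r = 3/2; a_0 = 1; a_1 = -2/9; a_2 = 2/99; a_3 = -4/3861


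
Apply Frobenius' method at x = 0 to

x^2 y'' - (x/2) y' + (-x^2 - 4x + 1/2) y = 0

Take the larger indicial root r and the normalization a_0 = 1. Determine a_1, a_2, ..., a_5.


Write in Frobenius form y'' + (p(x)/x) y' + (q(x)/x^2) y = 0:
  p(x) = -1/2,  q(x) = -x^2 - 4x + 1/2.
Indicial equation: r(r-1) + (-1/2) r + (1/2) = 0 -> roots r_1 = 1, r_2 = 1/2.
Take r = r_1 = 1. Let y(x) = x^r sum_{n>=0} a_n x^n with a_0 = 1.
Substitute y = x^r sum a_n x^n and match x^{r+n}. The recurrence is
  D(n) a_n - 4 a_{n-1} - 1 a_{n-2} = 0,  where D(n) = (r+n)(r+n-1) + (-1/2)(r+n) + (1/2).
  a_n = [4 a_{n-1} + 1 a_{n-2}] / D(n).
Since the indicial polynomial factors as (r - r_1)(r - r_2), D(n) = (r_1 + n - r_1)(r_1 + n - r_2) = n(n + 1/2).
Evaluating step by step (a_0 = 1):
  n = 1: D(1) = 1(1 + 1/2) = 3/2; numerator = 4(1) = 4; a_1 = (4)/(3/2) = 8/3
  n = 2: D(2) = 2(2 + 1/2) = 5; numerator = 4(8/3) + 1(1) = 35/3; a_2 = (35/3)/(5) = 7/3
  n = 3: D(3) = 3(3 + 1/2) = 21/2; numerator = 4(7/3) + 1(8/3) = 12; a_3 = (12)/(21/2) = 8/7
  n = 4: D(4) = 4(4 + 1/2) = 18; numerator = 4(8/7) + 1(7/3) = 145/21; a_4 = (145/21)/(18) = 145/378
  n = 5: D(5) = 5(5 + 1/2) = 55/2; numerator = 4(145/378) + 1(8/7) = 506/189; a_5 = (506/189)/(55/2) = 92/945

r = 1; a_0 = 1; a_1 = 8/3; a_2 = 7/3; a_3 = 8/7; a_4 = 145/378; a_5 = 92/945


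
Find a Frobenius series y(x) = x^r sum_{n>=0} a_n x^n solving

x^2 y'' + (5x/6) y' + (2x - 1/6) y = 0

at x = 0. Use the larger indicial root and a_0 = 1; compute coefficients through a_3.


Write in Frobenius form y'' + (p(x)/x) y' + (q(x)/x^2) y = 0:
  p(x) = 5/6,  q(x) = 2x - 1/6.
Indicial equation: r(r-1) + (5/6) r + (-1/6) = 0 -> roots r_1 = 1/2, r_2 = -1/3.
Take r = r_1 = 1/2. Let y(x) = x^r sum_{n>=0} a_n x^n with a_0 = 1.
Substitute y = x^r sum a_n x^n and match x^{r+n}. The recurrence is
  D(n) a_n + 2 a_{n-1} = 0,  where D(n) = (r+n)(r+n-1) + (5/6)(r+n) + (-1/6).
  a_n = -2 / D(n) * a_{n-1}.
Since the indicial polynomial factors as (r - r_1)(r - r_2), D(n) = (r_1 + n - r_1)(r_1 + n - r_2) = n(n + 5/6).
Evaluating step by step (a_0 = 1):
  n = 1: D(1) = 1(1 + 5/6) = 11/6; numerator = -2(1) = -2; a_1 = (-2)/(11/6) = -12/11
  n = 2: D(2) = 2(2 + 5/6) = 17/3; numerator = -2(-12/11) = 24/11; a_2 = (24/11)/(17/3) = 72/187
  n = 3: D(3) = 3(3 + 5/6) = 23/2; numerator = -2(72/187) = -144/187; a_3 = (-144/187)/(23/2) = -288/4301

r = 1/2; a_0 = 1; a_1 = -12/11; a_2 = 72/187; a_3 = -288/4301


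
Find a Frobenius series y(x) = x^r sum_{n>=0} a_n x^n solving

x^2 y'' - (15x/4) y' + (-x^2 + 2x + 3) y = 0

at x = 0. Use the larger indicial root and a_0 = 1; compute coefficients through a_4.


Write in Frobenius form y'' + (p(x)/x) y' + (q(x)/x^2) y = 0:
  p(x) = -15/4,  q(x) = -x^2 + 2x + 3.
Indicial equation: r(r-1) + (-15/4) r + (3) = 0 -> roots r_1 = 4, r_2 = 3/4.
Take r = r_1 = 4. Let y(x) = x^r sum_{n>=0} a_n x^n with a_0 = 1.
Substitute y = x^r sum a_n x^n and match x^{r+n}. The recurrence is
  D(n) a_n + 2 a_{n-1} - 1 a_{n-2} = 0,  where D(n) = (r+n)(r+n-1) + (-15/4)(r+n) + (3).
  a_n = [-2 a_{n-1} + 1 a_{n-2}] / D(n).
Since the indicial polynomial factors as (r - r_1)(r - r_2), D(n) = (r_1 + n - r_1)(r_1 + n - r_2) = n(n + 13/4).
Evaluating step by step (a_0 = 1):
  n = 1: D(1) = 1(1 + 13/4) = 17/4; numerator = -2(1) = -2; a_1 = (-2)/(17/4) = -8/17
  n = 2: D(2) = 2(2 + 13/4) = 21/2; numerator = -2(-8/17) + 1(1) = 33/17; a_2 = (33/17)/(21/2) = 22/119
  n = 3: D(3) = 3(3 + 13/4) = 75/4; numerator = -2(22/119) + 1(-8/17) = -100/119; a_3 = (-100/119)/(75/4) = -16/357
  n = 4: D(4) = 4(4 + 13/4) = 29; numerator = -2(-16/357) + 1(22/119) = 14/51; a_4 = (14/51)/(29) = 14/1479

r = 4; a_0 = 1; a_1 = -8/17; a_2 = 22/119; a_3 = -16/357; a_4 = 14/1479


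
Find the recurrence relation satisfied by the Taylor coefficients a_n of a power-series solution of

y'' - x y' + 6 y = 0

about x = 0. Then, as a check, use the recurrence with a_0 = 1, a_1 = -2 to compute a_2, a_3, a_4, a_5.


Substitute y = sum_n a_n x^n.
y''(x) has coefficient (n+2)(n+1) a_{n+2} at x^n;
-x y'(x) has coefficient -n a_n at x^n (shift);
6 y(x) has coefficient 6 a_n at x^n.
Matching x^n: (n+2)(n+1) a_{n+2} + (-n + 6) a_n = 0.
Thus a_{n+2} = (n - 6) / ((n+1)(n+2)) * a_n.

Check with a_0 = 1, a_1 = -2 (apply the recurrence for n = 0, 1, 2, 3): a_0 = 1, a_1 = -2, a_2 = -3, a_3 = 5/3, a_4 = 1, a_5 = -1/4.

a_(n+2) = (n - 6) / ((n+1)(n+2)) * a_n; check: a_0 = 1, a_1 = -2, a_2 = -3, a_3 = 5/3, a_4 = 1, a_5 = -1/4


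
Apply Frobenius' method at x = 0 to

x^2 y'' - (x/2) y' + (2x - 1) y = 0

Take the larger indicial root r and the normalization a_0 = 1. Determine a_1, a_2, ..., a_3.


Write in Frobenius form y'' + (p(x)/x) y' + (q(x)/x^2) y = 0:
  p(x) = -1/2,  q(x) = 2x - 1.
Indicial equation: r(r-1) + (-1/2) r + (-1) = 0 -> roots r_1 = 2, r_2 = -1/2.
Take r = r_1 = 2. Let y(x) = x^r sum_{n>=0} a_n x^n with a_0 = 1.
Substitute y = x^r sum a_n x^n and match x^{r+n}. The recurrence is
  D(n) a_n + 2 a_{n-1} = 0,  where D(n) = (r+n)(r+n-1) + (-1/2)(r+n) + (-1).
  a_n = -2 / D(n) * a_{n-1}.
Since the indicial polynomial factors as (r - r_1)(r - r_2), D(n) = (r_1 + n - r_1)(r_1 + n - r_2) = n(n + 5/2).
Evaluating step by step (a_0 = 1):
  n = 1: D(1) = 1(1 + 5/2) = 7/2; numerator = -2(1) = -2; a_1 = (-2)/(7/2) = -4/7
  n = 2: D(2) = 2(2 + 5/2) = 9; numerator = -2(-4/7) = 8/7; a_2 = (8/7)/(9) = 8/63
  n = 3: D(3) = 3(3 + 5/2) = 33/2; numerator = -2(8/63) = -16/63; a_3 = (-16/63)/(33/2) = -32/2079

r = 2; a_0 = 1; a_1 = -4/7; a_2 = 8/63; a_3 = -32/2079


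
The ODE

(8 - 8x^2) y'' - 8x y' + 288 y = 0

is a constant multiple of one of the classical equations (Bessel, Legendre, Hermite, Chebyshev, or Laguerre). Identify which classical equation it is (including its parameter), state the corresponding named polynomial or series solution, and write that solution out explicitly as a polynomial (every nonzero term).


All three coefficients share the factor 8; dividing through by 8 gives  (1 - x^2) y'' - x y' + 36 y = 0.
This matches the Chebyshev equation (1 - x^2) y'' - x y' + n^2 y = 0 (note the -x y' term, not -2x y') with n^2 = 36, so n = 6; the polynomial solution is T_6(x).
With y = sum_k a_k x^k, matching x^k gives (k+2)(k+1) a_{k+2} = (k^2 - n^2) a_k = (k - 6)(k + 6) a_k. The right side vanishes at k = 6, so the series with the parity of 6 terminates at degree 6.
Standard normalization: leading coefficient of T_n is 2^(n-1), so a_6 = 2^5 = 32. Work downward with a_k = (k+1)(k+2) a_{k+2} / ((k - 6)(k + 6)):
  a_4 = (5)(6)(32) / ((4 - 6)(4 + 6)) = 960/(-20) = -48
  a_2 = (3)(4)(-48) / ((2 - 6)(2 + 6)) = -576/(-32) = 18
  a_0 = (1)(2)(18) / ((0 - 6)(0 + 6)) = 36/(-36) = -1
Hence T_6(x) = 32 x^6 - 48 x^4 + 18 x^2 - 1.

T_6(x); series = 32 x^6 - 48 x^4 + 18 x^2 - 1


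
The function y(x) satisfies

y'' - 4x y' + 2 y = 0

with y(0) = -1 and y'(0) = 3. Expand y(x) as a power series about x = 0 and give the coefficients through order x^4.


Ansatz: y(x) = sum_{n>=0} a_n x^n, so y'(x) = sum_{n>=1} n a_n x^(n-1) and y''(x) = sum_{n>=2} n(n-1) a_n x^(n-2).
Substitute into P(x) y'' + Q(x) y' + R(x) y = 0 with P(x) = 1, Q(x) = -4x, R(x) = 2, and match powers of x.
Initial conditions: a_0 = -1, a_1 = 3.
Setting the coefficient of each power of x to zero and solving order by order (substituting the coefficients already found):
  x^0: 2 a_2 + 2 a_0 = 0  ->  2 a_2 = -2 a_0 = 2  ->  a_2 = 1
  x^1: 6 a_3 - 2 a_1 = 0  ->  6 a_3 = 2 a_1 = 6  ->  a_3 = 1
  x^2: 12 a_4 - 6 a_2 = 0  ->  12 a_4 = 6 a_2 = 6  ->  a_4 = 1/2
Truncated series: y(x) = -1 + 3 x + x^2 + x^3 + (1/2) x^4 + O(x^5).

a_0 = -1; a_1 = 3; a_2 = 1; a_3 = 1; a_4 = 1/2


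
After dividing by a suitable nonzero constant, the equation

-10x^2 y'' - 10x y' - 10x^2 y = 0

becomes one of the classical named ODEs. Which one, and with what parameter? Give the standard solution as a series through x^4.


All three coefficients share the factor -10; dividing through by -10 gives  x^2 y'' + x y' + x^2 y = 0.
This matches the Bessel equation x^2 y'' + x y' + (x^2 - nu^2) y = 0 with nu^2 = 0, so nu = 0; the solution bounded at x = 0 is J_0(x).
Frobenius at x = 0: indicial roots ±nu; for r = nu the recurrence k(k + 2nu) c_k = -c_{k-2} gives the standard series J_nu(x) = sum_{k>=0} (-1)^k / (k! (k+nu)!) (x/2)^(2k+nu). Evaluate the first 3 terms:
  k = 0: (-1)^0 / (0! * 0! * 2^0) x^0 = 1/(1*1*1) x^0 = (1) x^0
  k = 1: (-1)^1 / (1! * 1! * 2^2) x^2 = -1/(1*1*4) x^2 = (-1/4) x^2
  k = 2: (-1)^2 / (2! * 2! * 2^4) x^4 = 1/(2*2*16) x^4 = (1/64) x^4
Hence J_0(x) = x^4/64 - x^2/4 + 1 + ....

J_0(x); series = x^4/64 - x^2/4 + 1


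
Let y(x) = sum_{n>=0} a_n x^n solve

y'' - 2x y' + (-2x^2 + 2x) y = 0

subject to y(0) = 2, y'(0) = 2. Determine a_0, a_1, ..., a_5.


Ansatz: y(x) = sum_{n>=0} a_n x^n, so y'(x) = sum_{n>=1} n a_n x^(n-1) and y''(x) = sum_{n>=2} n(n-1) a_n x^(n-2).
Substitute into P(x) y'' + Q(x) y' + R(x) y = 0 with P(x) = 1, Q(x) = -2x, R(x) = -2x^2 + 2x, and match powers of x.
Initial conditions: a_0 = 2, a_1 = 2.
Setting the coefficient of each power of x to zero and solving order by order (substituting the coefficients already found):
  x^0: 2 a_2 = 0  ->  a_2 = 0
  x^1: 6 a_3 - 2 a_1 + 2 a_0 = 0  ->  6 a_3 = 2 a_1 - 2 a_0 = 0  ->  a_3 = 0
  x^2: 12 a_4 - 4 a_2 + 2 a_1 - 2 a_0 = 0  ->  12 a_4 = 4 a_2 - 2 a_1 + 2 a_0 = 0  ->  a_4 = 0
  x^3: 20 a_5 - 6 a_3 + 2 a_2 - 2 a_1 = 0  ->  20 a_5 = 6 a_3 - 2 a_2 + 2 a_1 = 4  ->  a_5 = 1/5
Truncated series: y(x) = 2 + 2 x + (1/5) x^5 + O(x^6).

a_0 = 2; a_1 = 2; a_2 = 0; a_3 = 0; a_4 = 0; a_5 = 1/5


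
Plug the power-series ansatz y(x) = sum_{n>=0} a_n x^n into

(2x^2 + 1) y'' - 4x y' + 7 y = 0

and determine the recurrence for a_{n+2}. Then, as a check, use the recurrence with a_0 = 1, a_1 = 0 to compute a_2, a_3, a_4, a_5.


Substitute y = sum_n a_n x^n.
(1 + 2 x^2) y'' contributes (n+2)(n+1) a_{n+2} + 2 n(n-1) a_n at x^n.
-4 x y'(x) contributes -4 n a_n at x^n.
7 y(x) contributes 7 a_n at x^n.
Matching x^n: (n+2)(n+1) a_{n+2} + (2 n(n-1) - 4 n + 7) a_n = 0.
Thus a_{n+2} = (-2 n(n-1) + 4 n - 7) / ((n+1)(n+2)) * a_n.

Check with a_0 = 1, a_1 = 0 (apply the recurrence for n = 0, 1, 2, 3): a_0 = 1, a_1 = 0, a_2 = -7/2, a_3 = 0, a_4 = 7/8, a_5 = 0.

a_(n+2) = (-2 n(n-1) + 4 n - 7) / ((n+1)(n+2)) * a_n; check: a_0 = 1, a_1 = 0, a_2 = -7/2, a_3 = 0, a_4 = 7/8, a_5 = 0


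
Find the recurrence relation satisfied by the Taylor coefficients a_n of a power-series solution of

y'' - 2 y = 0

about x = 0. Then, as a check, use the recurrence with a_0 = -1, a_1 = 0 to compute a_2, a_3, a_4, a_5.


Substitute y = sum_n a_n x^n into y'' + (const) y = 0.
y''(x) = sum_{n>=0} (n+2)(n+1) a_{n+2} x^n.
The ODE becomes sum_n [(n+2)(n+1) a_{n+2} - 2 a_n] x^n = 0.
Setting each coefficient to zero gives the recurrence:
  (n+2)(n+1) a_{n+2} - 2 a_n = 0,
  a_{n+2} = 2 / ((n+1)(n+2)) a_n.

Check with a_0 = -1, a_1 = 0 (apply the recurrence for n = 0, 1, 2, 3): a_0 = -1, a_1 = 0, a_2 = -1, a_3 = 0, a_4 = -1/6, a_5 = 0.

a_{n+2} = 2/((n+1)(n+2)) * a_n; check: a_0 = -1, a_1 = 0, a_2 = -1, a_3 = 0, a_4 = -1/6, a_5 = 0


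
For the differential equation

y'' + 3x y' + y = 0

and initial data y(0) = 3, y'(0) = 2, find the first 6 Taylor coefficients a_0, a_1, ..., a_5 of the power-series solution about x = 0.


Ansatz: y(x) = sum_{n>=0} a_n x^n, so y'(x) = sum_{n>=1} n a_n x^(n-1) and y''(x) = sum_{n>=2} n(n-1) a_n x^(n-2).
Substitute into P(x) y'' + Q(x) y' + R(x) y = 0 with P(x) = 1, Q(x) = 3x, R(x) = 1, and match powers of x.
Initial conditions: a_0 = 3, a_1 = 2.
Setting the coefficient of each power of x to zero and solving order by order (substituting the coefficients already found):
  x^0: 2 a_2 + a_0 = 0  ->  2 a_2 = -a_0 = -3  ->  a_2 = -3/2
  x^1: 6 a_3 + 4 a_1 = 0  ->  6 a_3 = -4 a_1 = -8  ->  a_3 = -4/3
  x^2: 12 a_4 + 7 a_2 = 0  ->  12 a_4 = -7 a_2 = 21/2  ->  a_4 = 7/8
  x^3: 20 a_5 + 10 a_3 = 0  ->  20 a_5 = -10 a_3 = 40/3  ->  a_5 = 2/3
Truncated series: y(x) = 3 + 2 x - (3/2) x^2 - (4/3) x^3 + (7/8) x^4 + (2/3) x^5 + O(x^6).

a_0 = 3; a_1 = 2; a_2 = -3/2; a_3 = -4/3; a_4 = 7/8; a_5 = 2/3


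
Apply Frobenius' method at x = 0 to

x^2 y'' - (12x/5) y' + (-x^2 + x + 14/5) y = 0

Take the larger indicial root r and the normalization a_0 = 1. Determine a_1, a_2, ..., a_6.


Write in Frobenius form y'' + (p(x)/x) y' + (q(x)/x^2) y = 0:
  p(x) = -12/5,  q(x) = -x^2 + x + 14/5.
Indicial equation: r(r-1) + (-12/5) r + (14/5) = 0 -> roots r_1 = 2, r_2 = 7/5.
Take r = r_1 = 2. Let y(x) = x^r sum_{n>=0} a_n x^n with a_0 = 1.
Substitute y = x^r sum a_n x^n and match x^{r+n}. The recurrence is
  D(n) a_n + 1 a_{n-1} - 1 a_{n-2} = 0,  where D(n) = (r+n)(r+n-1) + (-12/5)(r+n) + (14/5).
  a_n = [-1 a_{n-1} + 1 a_{n-2}] / D(n).
Since the indicial polynomial factors as (r - r_1)(r - r_2), D(n) = (r_1 + n - r_1)(r_1 + n - r_2) = n(n + 3/5).
Evaluating step by step (a_0 = 1):
  n = 1: D(1) = 1(1 + 3/5) = 8/5; numerator = -1(1) = -1; a_1 = (-1)/(8/5) = -5/8
  n = 2: D(2) = 2(2 + 3/5) = 26/5; numerator = -1(-5/8) + 1(1) = 13/8; a_2 = (13/8)/(26/5) = 5/16
  n = 3: D(3) = 3(3 + 3/5) = 54/5; numerator = -1(5/16) + 1(-5/8) = -15/16; a_3 = (-15/16)/(54/5) = -25/288
  n = 4: D(4) = 4(4 + 3/5) = 92/5; numerator = -1(-25/288) + 1(5/16) = 115/288; a_4 = (115/288)/(92/5) = 25/1152
  n = 5: D(5) = 5(5 + 3/5) = 28; numerator = -1(25/1152) + 1(-25/288) = -125/1152; a_5 = (-125/1152)/(28) = -125/32256
  n = 6: D(6) = 6(6 + 3/5) = 198/5; numerator = -1(-125/32256) + 1(25/1152) = 275/10752; a_6 = (275/10752)/(198/5) = 125/193536

r = 2; a_0 = 1; a_1 = -5/8; a_2 = 5/16; a_3 = -25/288; a_4 = 25/1152; a_5 = -125/32256; a_6 = 125/193536


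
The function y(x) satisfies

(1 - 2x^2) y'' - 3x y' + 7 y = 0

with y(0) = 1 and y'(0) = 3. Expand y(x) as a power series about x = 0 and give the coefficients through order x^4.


Ansatz: y(x) = sum_{n>=0} a_n x^n, so y'(x) = sum_{n>=1} n a_n x^(n-1) and y''(x) = sum_{n>=2} n(n-1) a_n x^(n-2).
Substitute into P(x) y'' + Q(x) y' + R(x) y = 0 with P(x) = 1 - 2x^2, Q(x) = -3x, R(x) = 7, and match powers of x.
Initial conditions: a_0 = 1, a_1 = 3.
Setting the coefficient of each power of x to zero and solving order by order (substituting the coefficients already found):
  x^0: 2 a_2 + 7 a_0 = 0  ->  2 a_2 = -7 a_0 = -7  ->  a_2 = -7/2
  x^1: 6 a_3 + 4 a_1 = 0  ->  6 a_3 = -4 a_1 = -12  ->  a_3 = -2
  x^2: 12 a_4 - 3 a_2 = 0  ->  12 a_4 = 3 a_2 = -21/2  ->  a_4 = -7/8
Truncated series: y(x) = 1 + 3 x - (7/2) x^2 - 2 x^3 - (7/8) x^4 + O(x^5).

a_0 = 1; a_1 = 3; a_2 = -7/2; a_3 = -2; a_4 = -7/8


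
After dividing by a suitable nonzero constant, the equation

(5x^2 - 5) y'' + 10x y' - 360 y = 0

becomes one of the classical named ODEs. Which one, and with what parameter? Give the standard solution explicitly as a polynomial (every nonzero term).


All three coefficients share the factor -5; dividing through by -5 gives  (1 - x^2) y'' - 2x y' + 72 y = 0.
This matches the Legendre equation (1 - x^2) y'' - 2x y' + n(n+1) y = 0 (note the -2x y' term) with n(n+1) = 72, so n = 8; the polynomial solution is P_8(x).
With y = sum_k a_k x^k, matching x^k gives (k+2)(k+1) a_{k+2} = [k(k+1) - n(n+1)] a_k = (k - 8)(k + 9) a_k. The right side vanishes at k = 8, so the series with the parity of 8 terminates at degree 8.
Standard normalization (P_n(1) = 1): leading coefficient (2n)!/(2^n (n!)^2) = 20922789888000/(256*1625702400) = 6435/128, so a_8 = 6435/128. Work downward with a_k = (k+1)(k+2) a_{k+2} / ((k - 8)(k + 9)):
  a_6 = (7)(8)(6435/128) / ((6 - 8)(6 + 9)) = (45045/16)/(-30) = -3003/32
  a_4 = (5)(6)(-3003/32) / ((4 - 8)(4 + 9)) = (-45045/16)/(-52) = 3465/64
  a_2 = (3)(4)(3465/64) / ((2 - 8)(2 + 9)) = (10395/16)/(-66) = -315/32
  a_0 = (1)(2)(-315/32) / ((0 - 8)(0 + 9)) = (-315/16)/(-72) = 35/128
Hence P_8(x) = 6435 x^8/128 - 3003 x^6/32 + 3465 x^4/64 - 315 x^2/32 + 35/128.

P_8(x); series = 6435 x^8/128 - 3003 x^6/32 + 3465 x^4/64 - 315 x^2/32 + 35/128


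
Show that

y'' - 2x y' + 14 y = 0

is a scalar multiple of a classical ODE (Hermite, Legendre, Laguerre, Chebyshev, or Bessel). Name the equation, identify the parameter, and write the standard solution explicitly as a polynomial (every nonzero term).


The equation is already in a standard form:  y'' - 2x y' + 14 y = 0.
This matches the Hermite equation y'' - 2x y' + 2n y = 0 with 2n = 14, so n = 7; the polynomial solution is H_7(x).
With y = sum_k a_k x^k, matching x^k gives (k+2)(k+1) a_{k+2} = 2(k - n) a_k = 2(k - 7) a_k. The right side vanishes at k = 7, so the series with the parity of 7 terminates at degree 7.
Standard normalization: leading coefficient of H_n is 2^n, so a_7 = 2^7 = 128. Work downward with a_k = (k+1)(k+2) a_{k+2} / (2(k - n)):
  a_5 = (6)(7)(128) / (2(5 - 7)) = 5376/(-4) = -1344
  a_3 = (4)(5)(-1344) / (2(3 - 7)) = -26880/(-8) = 3360
  a_1 = (2)(3)(3360) / (2(1 - 7)) = 20160/(-12) = -1680
Hence H_7(x) = 128 x^7 - 1344 x^5 + 3360 x^3 - 1680 x.

H_7(x); series = 128 x^7 - 1344 x^5 + 3360 x^3 - 1680 x


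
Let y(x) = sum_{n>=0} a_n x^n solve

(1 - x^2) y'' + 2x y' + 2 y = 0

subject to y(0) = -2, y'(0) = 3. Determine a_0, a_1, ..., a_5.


Ansatz: y(x) = sum_{n>=0} a_n x^n, so y'(x) = sum_{n>=1} n a_n x^(n-1) and y''(x) = sum_{n>=2} n(n-1) a_n x^(n-2).
Substitute into P(x) y'' + Q(x) y' + R(x) y = 0 with P(x) = 1 - x^2, Q(x) = 2x, R(x) = 2, and match powers of x.
Initial conditions: a_0 = -2, a_1 = 3.
Setting the coefficient of each power of x to zero and solving order by order (substituting the coefficients already found):
  x^0: 2 a_2 + 2 a_0 = 0  ->  2 a_2 = -2 a_0 = 4  ->  a_2 = 2
  x^1: 6 a_3 + 4 a_1 = 0  ->  6 a_3 = -4 a_1 = -12  ->  a_3 = -2
  x^2: 12 a_4 + 4 a_2 = 0  ->  12 a_4 = -4 a_2 = -8  ->  a_4 = -2/3
  x^3: 20 a_5 + 2 a_3 = 0  ->  20 a_5 = -2 a_3 = 4  ->  a_5 = 1/5
Truncated series: y(x) = -2 + 3 x + 2 x^2 - 2 x^3 - (2/3) x^4 + (1/5) x^5 + O(x^6).

a_0 = -2; a_1 = 3; a_2 = 2; a_3 = -2; a_4 = -2/3; a_5 = 1/5


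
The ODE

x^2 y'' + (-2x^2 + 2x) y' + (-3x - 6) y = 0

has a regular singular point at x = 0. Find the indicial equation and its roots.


Divide by x^2 to reach normal form y'' + P_1(x) y' + P_2(x) y = 0 with P_1(x) = -2 + 2/x and P_2(x) = -3/x - 6/x^2.
x = 0 is a singular point because the y'-coefficient -2 + 2/x has a pole at x = 0 and the y-coefficient -3/x - 6/x^2 has a pole at x = 0.
It is a regular singular point because x P_1(x) = p(x) = 2 - 2x and x^2 P_2(x) = q(x) = -3x - 6 are polynomials, hence analytic at x = 0.
p(0) = 2,  q(0) = -6.
Indicial equation: r(r-1) + p(0) r + q(0) = 0, i.e. r^2 + (p(0) - 1) r + q(0) = 0, i.e. r^2 + 1 r - 6 = 0.
Discriminant: (1)^2 - 4(-6) = 25, so r = (-1 ± 5)/2.
Solving: r_1 = 2, r_2 = -3.

indicial: r^2 + 1 r - 6 = 0; roots r_1 = 2, r_2 = -3


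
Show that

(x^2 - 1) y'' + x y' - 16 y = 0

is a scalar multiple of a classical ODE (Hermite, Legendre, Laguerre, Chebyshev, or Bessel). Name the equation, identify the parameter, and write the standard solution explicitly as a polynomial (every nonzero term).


All three coefficients share the factor -1; dividing through by -1 gives  (1 - x^2) y'' - x y' + 16 y = 0.
This matches the Chebyshev equation (1 - x^2) y'' - x y' + n^2 y = 0 (note the -x y' term, not -2x y') with n^2 = 16, so n = 4; the polynomial solution is T_4(x).
With y = sum_k a_k x^k, matching x^k gives (k+2)(k+1) a_{k+2} = (k^2 - n^2) a_k = (k - 4)(k + 4) a_k. The right side vanishes at k = 4, so the series with the parity of 4 terminates at degree 4.
Standard normalization: leading coefficient of T_n is 2^(n-1), so a_4 = 2^3 = 8. Work downward with a_k = (k+1)(k+2) a_{k+2} / ((k - 4)(k + 4)):
  a_2 = (3)(4)(8) / ((2 - 4)(2 + 4)) = 96/(-12) = -8
  a_0 = (1)(2)(-8) / ((0 - 4)(0 + 4)) = -16/(-16) = 1
Hence T_4(x) = 8 x^4 - 8 x^2 + 1.

T_4(x); series = 8 x^4 - 8 x^2 + 1


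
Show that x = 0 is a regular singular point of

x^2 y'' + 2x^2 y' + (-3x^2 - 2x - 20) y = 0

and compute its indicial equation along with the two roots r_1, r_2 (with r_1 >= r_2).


Divide by x^2 to reach normal form y'' + P_1(x) y' + P_2(x) y = 0 with P_1(x) = 2 and P_2(x) = -3 - 2/x - 20/x^2.
x = 0 is a singular point because the y-coefficient -3 - 2/x - 20/x^2 has a pole at x = 0.
It is a regular singular point because x P_1(x) = p(x) = 2x and x^2 P_2(x) = q(x) = -3x^2 - 2x - 20 are polynomials, hence analytic at x = 0.
p(0) = 0,  q(0) = -20.
Indicial equation: r(r-1) + p(0) r + q(0) = 0, i.e. r^2 + (p(0) - 1) r + q(0) = 0, i.e. r^2 - 1 r - 20 = 0.
Discriminant: (-1)^2 - 4(-20) = 81, so r = (1 ± 9)/2.
Solving: r_1 = 5, r_2 = -4.

indicial: r^2 - 1 r - 20 = 0; roots r_1 = 5, r_2 = -4


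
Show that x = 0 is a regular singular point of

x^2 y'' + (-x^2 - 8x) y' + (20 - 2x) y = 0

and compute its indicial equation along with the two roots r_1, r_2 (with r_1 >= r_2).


Divide by x^2 to reach normal form y'' + P_1(x) y' + P_2(x) y = 0 with P_1(x) = -1 - 8/x and P_2(x) = -2/x + 20/x^2.
x = 0 is a singular point because the y'-coefficient -1 - 8/x has a pole at x = 0 and the y-coefficient -2/x + 20/x^2 has a pole at x = 0.
It is a regular singular point because x P_1(x) = p(x) = -x - 8 and x^2 P_2(x) = q(x) = 20 - 2x are polynomials, hence analytic at x = 0.
p(0) = -8,  q(0) = 20.
Indicial equation: r(r-1) + p(0) r + q(0) = 0, i.e. r^2 + (p(0) - 1) r + q(0) = 0, i.e. r^2 - 9 r + 20 = 0.
Discriminant: (-9)^2 - 4(20) = 1, so r = (9 ± 1)/2.
Solving: r_1 = 5, r_2 = 4.

indicial: r^2 - 9 r + 20 = 0; roots r_1 = 5, r_2 = 4


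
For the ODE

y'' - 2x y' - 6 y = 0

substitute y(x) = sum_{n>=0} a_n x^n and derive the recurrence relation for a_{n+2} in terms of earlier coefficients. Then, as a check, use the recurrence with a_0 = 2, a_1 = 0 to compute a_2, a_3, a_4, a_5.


Substitute y = sum_n a_n x^n.
y''(x) has coefficient (n+2)(n+1) a_{n+2} at x^n;
-2 x y'(x) has coefficient -2 n a_n at x^n (shift);
-6 y(x) has coefficient -6 a_n at x^n.
Matching x^n: (n+2)(n+1) a_{n+2} + (-2n - 6) a_n = 0.
Thus a_{n+2} = (2n + 6) / ((n+1)(n+2)) * a_n.

Check with a_0 = 2, a_1 = 0 (apply the recurrence for n = 0, 1, 2, 3): a_0 = 2, a_1 = 0, a_2 = 6, a_3 = 0, a_4 = 5, a_5 = 0.

a_(n+2) = (2n + 6) / ((n+1)(n+2)) * a_n; check: a_0 = 2, a_1 = 0, a_2 = 6, a_3 = 0, a_4 = 5, a_5 = 0


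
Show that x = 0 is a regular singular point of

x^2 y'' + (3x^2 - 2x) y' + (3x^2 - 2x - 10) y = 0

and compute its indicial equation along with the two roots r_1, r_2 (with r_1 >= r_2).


Divide by x^2 to reach normal form y'' + P_1(x) y' + P_2(x) y = 0 with P_1(x) = 3 - 2/x and P_2(x) = 3 - 2/x - 10/x^2.
x = 0 is a singular point because the y'-coefficient 3 - 2/x has a pole at x = 0 and the y-coefficient 3 - 2/x - 10/x^2 has a pole at x = 0.
It is a regular singular point because x P_1(x) = p(x) = 3x - 2 and x^2 P_2(x) = q(x) = 3x^2 - 2x - 10 are polynomials, hence analytic at x = 0.
p(0) = -2,  q(0) = -10.
Indicial equation: r(r-1) + p(0) r + q(0) = 0, i.e. r^2 + (p(0) - 1) r + q(0) = 0, i.e. r^2 - 3 r - 10 = 0.
Discriminant: (-3)^2 - 4(-10) = 49, so r = (3 ± 7)/2.
Solving: r_1 = 5, r_2 = -2.

indicial: r^2 - 3 r - 10 = 0; roots r_1 = 5, r_2 = -2


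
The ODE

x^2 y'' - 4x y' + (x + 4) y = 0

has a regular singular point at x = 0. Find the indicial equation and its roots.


Divide by x^2 to reach normal form y'' + P_1(x) y' + P_2(x) y = 0 with P_1(x) = -4/x and P_2(x) = 1/x + 4/x^2.
x = 0 is a singular point because the y'-coefficient -4/x has a pole at x = 0 and the y-coefficient 1/x + 4/x^2 has a pole at x = 0.
It is a regular singular point because x P_1(x) = p(x) = -4 and x^2 P_2(x) = q(x) = x + 4 are polynomials, hence analytic at x = 0.
p(0) = -4,  q(0) = 4.
Indicial equation: r(r-1) + p(0) r + q(0) = 0, i.e. r^2 + (p(0) - 1) r + q(0) = 0, i.e. r^2 - 5 r + 4 = 0.
Discriminant: (-5)^2 - 4(4) = 9, so r = (5 ± 3)/2.
Solving: r_1 = 4, r_2 = 1.

indicial: r^2 - 5 r + 4 = 0; roots r_1 = 4, r_2 = 1
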